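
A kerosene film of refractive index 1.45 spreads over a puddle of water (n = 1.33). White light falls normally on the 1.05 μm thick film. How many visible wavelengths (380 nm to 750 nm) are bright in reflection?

At the upper boundary (n = 1.0 to n = 1.45) the reflected ray undergoes a half-wave phase shift.
Ray reflecting at the bottom interface goes from n = 1.45 toward n = 1.33: no phase shift.
Exactly one π shift → a net half-wave offset.
So the condition for constructive reflection is 2 n t = (m + ½) λ.
λ = 2 n t / (m + ½) = 3045 / (m + ½) nm.
m=3: 870 nm (IR); m=4: 677 nm (visible); m=5: 554 nm (visible); m=6: 468 nm (visible); m=7: 406 nm (visible); m=8: 358 nm (UV).

4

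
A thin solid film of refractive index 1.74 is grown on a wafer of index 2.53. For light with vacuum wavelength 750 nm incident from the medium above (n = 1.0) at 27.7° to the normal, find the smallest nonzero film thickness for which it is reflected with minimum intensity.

112 nm

Top surface (1.0 → 1.74): reflection off a higher-index medium gives a half-wave phase shift.
At the lower boundary (n = 1.74 to n = 2.53) the reflected ray undergoes a half-wave phase shift.
Net: no relative phase inversion (both shifts match).
For weak reflection here: 2 n t cos θ_r = (m + ½) λ.
Snell's law: 1.0 sin 27.7° = 1.74 sin θ_r → sin θ_r = 0.267, cos θ_r = 0.964.
Minimum at m = 0: t = λ / (4 n cos θ_r) = 750 / (4 × 1.74 × 0.964) = 112 nm.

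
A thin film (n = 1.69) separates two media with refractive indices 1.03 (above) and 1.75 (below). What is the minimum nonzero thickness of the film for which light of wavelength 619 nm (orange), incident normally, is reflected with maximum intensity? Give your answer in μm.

0.183 μm

Top surface (1.03 → 1.69): reflection off a higher-index medium gives a half-wave phase shift.
Bottom surface (1.69 → 1.75): reflection off a higher-index medium gives a half-wave phase shift.
Net: no relative phase inversion (both shifts match).
So the condition for constructive reflection is 2 n t = m λ.
Minimum nonzero at m = 1: t = λ / (2 n) = 619 / (2 × 1.69) = 183 nm.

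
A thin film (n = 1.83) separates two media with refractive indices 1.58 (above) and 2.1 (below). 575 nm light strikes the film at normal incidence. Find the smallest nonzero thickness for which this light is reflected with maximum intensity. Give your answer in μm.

0.157 μm

Ray reflecting at the top interface goes from n = 1.58 toward n = 1.83: a half-wave phase shift.
Bottom surface (1.83 → 2.1): reflection off a higher-index medium gives a half-wave phase shift.
Net: no relative phase inversion (both shifts match).
For maximum reflection here: 2 n t = m λ.
The smallest nonzero thickness corresponds to m = 1: t = m λ / (2 n) = 1.00 × 575 / (2 × 1.83) = 157 nm.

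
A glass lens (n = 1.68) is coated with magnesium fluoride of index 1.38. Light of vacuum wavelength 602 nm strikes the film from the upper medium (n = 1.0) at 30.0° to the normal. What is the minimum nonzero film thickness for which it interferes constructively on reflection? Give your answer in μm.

0.234 μm

At the upper boundary (n = 1.0 to n = 1.38) the reflected ray undergoes a half-wave phase shift.
At the lower boundary (n = 1.38 to n = 1.68) the reflected ray undergoes a half-wave phase shift.
The two reflections carry the same phase change, so no net offset.
So the condition for constructive reflection is 2 n t cos θ_r = m λ.
Snell's law: 1.0 sin 30.0° = 1.38 sin θ_r → sin θ_r = 0.362, cos θ_r = 0.932.
Minimum nonzero at m = 1: t = λ / (2 n cos θ_r) = 602 / (2 × 1.38 × 0.932) = 234 nm.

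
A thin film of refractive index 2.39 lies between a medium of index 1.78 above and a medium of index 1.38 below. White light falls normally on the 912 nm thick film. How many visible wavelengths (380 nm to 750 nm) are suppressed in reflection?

6

Ray reflecting at the top interface goes from n = 1.78 toward n = 2.39: a half-wave phase shift.
Ray reflecting at the bottom interface goes from n = 2.39 toward n = 1.38: no phase shift.
The two reflections differ by half a wavelength.
For minimum reflection here: 2 n t = m λ.
λ = 2 n t / m = 4359 / m nm.
m=5: 872 nm (IR); m=6: 727 nm (visible); m=7: 623 nm (visible); m=8: 545 nm (visible); m=9: 484 nm (visible); m=10: 436 nm (visible); m=11: 396 nm (visible); m=12: 363 nm (UV).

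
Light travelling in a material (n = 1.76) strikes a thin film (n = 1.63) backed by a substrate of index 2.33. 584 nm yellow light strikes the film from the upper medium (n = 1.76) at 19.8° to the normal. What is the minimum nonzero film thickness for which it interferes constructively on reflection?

Ray reflecting at the top interface goes from n = 1.76 toward n = 1.63: no phase shift.
Ray reflecting at the bottom interface goes from n = 1.63 toward n = 2.33: a half-wave phase shift.
Exactly one π shift → a net half-wave offset.
So the condition for constructive reflection is 2 n t cos θ_r = (m + ½) λ.
Snell's law: 1.76 sin 19.8° = 1.63 sin θ_r → sin θ_r = 0.366, cos θ_r = 0.931.
Minimum at m = 0: t = λ / (4 n cos θ_r) = 584 / (4 × 1.63 × 0.931) = 96.2 nm.

96.2 nm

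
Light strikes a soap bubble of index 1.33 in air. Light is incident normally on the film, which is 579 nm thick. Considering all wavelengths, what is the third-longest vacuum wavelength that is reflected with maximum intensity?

616 nm

Ray reflecting at the top interface goes from n = 1.0 toward n = 1.33: a half-wave phase shift.
Bottom surface (1.33 → 1.0): reflection off a lower-index medium gives no phase shift.
Net: one phase inversion between the two reflected rays.
For maximum reflection here: 2 n t = (m + ½) λ.
λ = 2 n t / (m + ½). The third-longest wavelength is m = 2: λ = 2 × 1.33 × 579 / 2.50 = 616 nm.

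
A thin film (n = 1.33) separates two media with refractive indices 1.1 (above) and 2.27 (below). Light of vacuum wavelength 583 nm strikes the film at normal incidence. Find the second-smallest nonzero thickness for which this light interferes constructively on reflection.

At the upper boundary (n = 1.1 to n = 1.33) the reflected ray undergoes a half-wave phase shift.
Bottom surface (1.33 → 2.27): reflection off a higher-index medium gives a half-wave phase shift.
Zero or two π shifts → no net half-wave offset.
With no net inversion, constructive interference in reflection requires 2 n t = m λ.
The second-smallest nonzero thickness corresponds to m = 2: t = m λ / (2 n) = 2.00 × 583 / (2 × 1.33) = 438 nm.

438 nm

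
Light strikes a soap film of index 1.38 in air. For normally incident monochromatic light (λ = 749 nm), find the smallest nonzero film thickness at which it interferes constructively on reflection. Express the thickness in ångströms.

1357 Å

Ray reflecting at the top interface goes from n = 1.0 toward n = 1.38: a half-wave phase shift.
Ray reflecting at the bottom interface goes from n = 1.38 toward n = 1.0: no phase shift.
Net: one phase inversion between the two reflected rays.
So the condition for constructive reflection is 2 n t = (m + ½) λ.
Minimum at m = 0: t = λ / (4 n) = 749 / (4 × 1.38) = 136 nm.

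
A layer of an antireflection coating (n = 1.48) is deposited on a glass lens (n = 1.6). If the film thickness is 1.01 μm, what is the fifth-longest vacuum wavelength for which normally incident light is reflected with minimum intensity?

Ray reflecting at the top interface goes from n = 1.0 toward n = 1.48: a half-wave phase shift.
Ray reflecting at the bottom interface goes from n = 1.48 toward n = 1.6: a half-wave phase shift.
The two reflections carry the same phase change, so no net offset.
So the condition for destructive reflection is 2 n t = (m + ½) λ.
λ = 2 n t / (m + ½). The fifth-longest wavelength is m = 4: λ = 2 × 1.48 × 1010 / 4.50 = 664 nm.

664 nm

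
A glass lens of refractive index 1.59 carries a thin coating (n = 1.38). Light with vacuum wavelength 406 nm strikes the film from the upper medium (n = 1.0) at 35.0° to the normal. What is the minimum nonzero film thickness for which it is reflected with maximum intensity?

Top surface (1.0 → 1.38): reflection off a higher-index medium gives a half-wave phase shift.
Bottom surface (1.38 → 1.59): reflection off a higher-index medium gives a half-wave phase shift.
Net: no relative phase inversion (both shifts match).
So the condition for constructive reflection is 2 n t cos θ_r = m λ.
Snell's law: 1.0 sin 35.0° = 1.38 sin θ_r → sin θ_r = 0.416, cos θ_r = 0.910.
Minimum nonzero at m = 1: t = λ / (2 n cos θ_r) = 406 / (2 × 1.38 × 0.910) = 162 nm.

162 nm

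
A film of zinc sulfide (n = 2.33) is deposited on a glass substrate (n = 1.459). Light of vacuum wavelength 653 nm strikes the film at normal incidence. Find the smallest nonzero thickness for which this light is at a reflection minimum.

140 nm

At the upper boundary (n = 1.0 to n = 2.33) the reflected ray undergoes a half-wave phase shift.
At the lower boundary (n = 2.33 to n = 1.459) the reflected ray undergoes no phase shift.
Exactly one π shift → a net half-wave offset.
For dark reflection here: 2 n t = m λ.
The smallest nonzero thickness corresponds to m = 1: t = m λ / (2 n) = 1.00 × 653 / (2 × 2.33) = 140 nm.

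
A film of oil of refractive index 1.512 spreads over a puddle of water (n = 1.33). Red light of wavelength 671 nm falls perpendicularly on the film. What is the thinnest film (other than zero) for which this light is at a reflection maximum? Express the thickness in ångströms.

1109 Å

Top surface (1.0 → 1.512): reflection off a higher-index medium gives a half-wave phase shift.
Ray reflecting at the bottom interface goes from n = 1.512 toward n = 1.33: no phase shift.
Net: one phase inversion between the two reflected rays.
With one net inversion, constructive interference in reflection requires 2 n t = (m + ½) λ.
Minimum at m = 0: t = λ / (4 n) = 671 / (4 × 1.512) = 111 nm.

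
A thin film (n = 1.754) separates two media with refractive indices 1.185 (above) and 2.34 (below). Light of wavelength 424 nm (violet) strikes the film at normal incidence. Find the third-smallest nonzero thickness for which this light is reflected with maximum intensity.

Ray reflecting at the top interface goes from n = 1.185 toward n = 1.754: a half-wave phase shift.
Ray reflecting at the bottom interface goes from n = 1.754 toward n = 2.34: a half-wave phase shift.
Zero or two π shifts → no net half-wave offset.
For bright reflection here: 2 n t = m λ.
The third-smallest nonzero thickness corresponds to m = 3: t = m λ / (2 n) = 3.00 × 424 / (2 × 1.754) = 363 nm.

363 nm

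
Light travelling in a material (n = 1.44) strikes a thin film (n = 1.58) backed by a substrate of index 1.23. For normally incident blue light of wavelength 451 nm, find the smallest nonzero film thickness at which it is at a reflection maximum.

Ray reflecting at the top interface goes from n = 1.44 toward n = 1.58: a half-wave phase shift.
At the lower boundary (n = 1.58 to n = 1.23) the reflected ray undergoes no phase shift.
Net: one phase inversion between the two reflected rays.
So the condition for constructive reflection is 2 n t = (m + ½) λ.
Minimum at m = 0: t = λ / (4 n) = 451 / (4 × 1.58) = 71.4 nm.

71.4 nm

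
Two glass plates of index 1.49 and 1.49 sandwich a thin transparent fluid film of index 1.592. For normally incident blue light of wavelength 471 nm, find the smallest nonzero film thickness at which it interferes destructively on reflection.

148 nm

Top surface (1.49 → 1.592): reflection off a higher-index medium gives a half-wave phase shift.
Bottom surface (1.592 → 1.49): reflection off a lower-index medium gives no phase shift.
The two reflections differ by half a wavelength.
With one net inversion, destructive interference in reflection requires 2 n t = m λ.
Minimum nonzero at m = 1: t = λ / (2 n) = 471 / (2 × 1.592) = 148 nm.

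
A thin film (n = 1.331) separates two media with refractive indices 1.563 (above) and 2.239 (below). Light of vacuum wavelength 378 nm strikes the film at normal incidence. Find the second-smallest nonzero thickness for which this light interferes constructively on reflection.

At the upper boundary (n = 1.563 to n = 1.331) the reflected ray undergoes no phase shift.
Bottom surface (1.331 → 2.239): reflection off a higher-index medium gives a half-wave phase shift.
The two reflections differ by half a wavelength.
So the condition for constructive reflection is 2 n t = (m + ½) λ.
The second-smallest nonzero thickness corresponds to m = 1: t = (m + ½) λ / (2 n) = 1.50 × 378 / (2 × 1.331) = 213 nm.

213 nm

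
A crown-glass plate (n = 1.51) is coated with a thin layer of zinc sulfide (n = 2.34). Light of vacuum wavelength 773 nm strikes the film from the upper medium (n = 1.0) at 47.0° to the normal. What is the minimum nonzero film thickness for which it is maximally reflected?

86.9 nm

Ray reflecting at the top interface goes from n = 1.0 toward n = 2.34: a half-wave phase shift.
Ray reflecting at the bottom interface goes from n = 2.34 toward n = 1.51: no phase shift.
The two reflections differ by half a wavelength.
For bright reflection here: 2 n t cos θ_r = (m + ½) λ.
Snell's law: 1.0 sin 47.0° = 2.34 sin θ_r → sin θ_r = 0.313, cos θ_r = 0.950.
Minimum at m = 0: t = λ / (4 n cos θ_r) = 773 / (4 × 2.34 × 0.950) = 86.9 nm.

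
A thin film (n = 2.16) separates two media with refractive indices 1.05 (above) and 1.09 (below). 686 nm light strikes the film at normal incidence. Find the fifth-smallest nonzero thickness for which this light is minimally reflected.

794 nm

Ray reflecting at the top interface goes from n = 1.05 toward n = 2.16: a half-wave phase shift.
Ray reflecting at the bottom interface goes from n = 2.16 toward n = 1.09: no phase shift.
The two reflections differ by half a wavelength.
With one net inversion, destructive interference in reflection requires 2 n t = m λ.
The fifth-smallest nonzero thickness corresponds to m = 5: t = m λ / (2 n) = 5.00 × 686 / (2 × 2.16) = 794 nm.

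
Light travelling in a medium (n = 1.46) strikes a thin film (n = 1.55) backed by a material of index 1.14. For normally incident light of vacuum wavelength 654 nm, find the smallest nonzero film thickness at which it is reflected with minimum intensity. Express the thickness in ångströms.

At the upper boundary (n = 1.46 to n = 1.55) the reflected ray undergoes a half-wave phase shift.
Ray reflecting at the bottom interface goes from n = 1.55 toward n = 1.14: no phase shift.
Net: one phase inversion between the two reflected rays.
With one net inversion, destructive interference in reflection requires 2 n t = m λ.
Minimum nonzero at m = 1: t = λ / (2 n) = 654 / (2 × 1.55) = 211 nm.

2110 Å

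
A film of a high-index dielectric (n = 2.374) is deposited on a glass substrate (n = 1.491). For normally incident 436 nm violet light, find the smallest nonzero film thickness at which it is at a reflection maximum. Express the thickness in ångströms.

459 Å

Ray reflecting at the top interface goes from n = 1.0 toward n = 2.374: a half-wave phase shift.
Ray reflecting at the bottom interface goes from n = 2.374 toward n = 1.491: no phase shift.
Exactly one π shift → a net half-wave offset.
For strong reflection here: 2 n t = (m + ½) λ.
Minimum at m = 0: t = λ / (4 n) = 436 / (4 × 2.374) = 45.9 nm.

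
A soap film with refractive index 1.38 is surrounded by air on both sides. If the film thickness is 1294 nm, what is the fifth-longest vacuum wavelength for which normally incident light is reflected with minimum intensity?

At the upper boundary (n = 1.0 to n = 1.38) the reflected ray undergoes a half-wave phase shift.
Bottom surface (1.38 → 1.0): reflection off a lower-index medium gives no phase shift.
Exactly one π shift → a net half-wave offset.
So the condition for destructive reflection is 2 n t = m λ.
λ = 2 n t / m. The fifth-longest wavelength is m = 5: λ = 2 × 1.38 × 1294 / 5.00 = 714 nm.

714 nm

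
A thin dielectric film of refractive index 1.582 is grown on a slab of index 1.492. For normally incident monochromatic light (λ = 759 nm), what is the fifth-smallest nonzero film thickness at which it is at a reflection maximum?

1079 nm

At the upper boundary (n = 1.0 to n = 1.582) the reflected ray undergoes a half-wave phase shift.
Bottom surface (1.582 → 1.492): reflection off a lower-index medium gives no phase shift.
Net: one phase inversion between the two reflected rays.
For strong reflection here: 2 n t = (m + ½) λ.
The fifth-smallest nonzero thickness corresponds to m = 4: t = (m + ½) λ / (2 n) = 4.50 × 759 / (2 × 1.582) = 1079 nm.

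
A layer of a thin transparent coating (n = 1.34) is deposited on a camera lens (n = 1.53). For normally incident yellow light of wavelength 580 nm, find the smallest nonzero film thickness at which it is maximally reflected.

216 nm

Ray reflecting at the top interface goes from n = 1.0 toward n = 1.34: a half-wave phase shift.
At the lower boundary (n = 1.34 to n = 1.53) the reflected ray undergoes a half-wave phase shift.
Net: no relative phase inversion (both shifts match).
So the condition for constructive reflection is 2 n t = m λ.
Minimum nonzero at m = 1: t = λ / (2 n) = 580 / (2 × 1.34) = 216 nm.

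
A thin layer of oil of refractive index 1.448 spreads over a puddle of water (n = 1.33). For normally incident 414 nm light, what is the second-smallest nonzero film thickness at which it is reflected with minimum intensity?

286 nm

Top surface (1.0 → 1.448): reflection off a higher-index medium gives a half-wave phase shift.
Ray reflecting at the bottom interface goes from n = 1.448 toward n = 1.33: no phase shift.
Net: one phase inversion between the two reflected rays.
So the condition for destructive reflection is 2 n t = m λ.
The second-smallest nonzero thickness corresponds to m = 2: t = m λ / (2 n) = 2.00 × 414 / (2 × 1.448) = 286 nm.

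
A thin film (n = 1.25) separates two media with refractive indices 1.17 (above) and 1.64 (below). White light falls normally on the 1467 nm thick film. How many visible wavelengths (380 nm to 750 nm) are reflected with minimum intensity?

5

Ray reflecting at the top interface goes from n = 1.17 toward n = 1.25: a half-wave phase shift.
Bottom surface (1.25 → 1.64): reflection off a higher-index medium gives a half-wave phase shift.
Net: no relative phase inversion (both shifts match).
With no net inversion, destructive interference in reflection requires 2 n t = (m + ½) λ.
λ = 2 n t / (m + ½) = 3668 / (m + ½) nm.
m=4: 815 nm (IR); m=5: 667 nm (visible); m=6: 564 nm (visible); m=7: 489 nm (visible); m=8: 431 nm (visible); m=9: 386 nm (visible); m=10: 349 nm (UV).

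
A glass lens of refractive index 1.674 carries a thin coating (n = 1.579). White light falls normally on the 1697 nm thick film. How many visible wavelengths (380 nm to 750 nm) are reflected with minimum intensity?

At the upper boundary (n = 1.0 to n = 1.579) the reflected ray undergoes a half-wave phase shift.
Bottom surface (1.579 → 1.674): reflection off a higher-index medium gives a half-wave phase shift.
Zero or two π shifts → no net half-wave offset.
So the condition for destructive reflection is 2 n t = (m + ½) λ.
λ = 2 n t / (m + ½) = 5359 / (m + ½) nm.
m=6: 824 nm (IR); m=7: 715 nm (visible); m=8: 630 nm (visible); m=9: 564 nm (visible); m=10: 510 nm (visible); m=11: 466 nm (visible); m=12: 429 nm (visible); m=13: 397 nm (visible); m=14: 370 nm (UV).

7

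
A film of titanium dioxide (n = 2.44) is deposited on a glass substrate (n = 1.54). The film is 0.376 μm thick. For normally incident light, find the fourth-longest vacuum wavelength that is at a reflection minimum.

459 nm

At the upper boundary (n = 1.0 to n = 2.44) the reflected ray undergoes a half-wave phase shift.
At the lower boundary (n = 2.44 to n = 1.54) the reflected ray undergoes no phase shift.
Net: one phase inversion between the two reflected rays.
With one net inversion, destructive interference in reflection requires 2 n t = m λ.
λ = 2 n t / m. The fourth-longest wavelength is m = 4: λ = 2 × 2.44 × 376 / 4.00 = 459 nm.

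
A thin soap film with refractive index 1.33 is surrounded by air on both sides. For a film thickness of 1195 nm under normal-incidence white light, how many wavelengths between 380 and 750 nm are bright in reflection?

4

Top surface (1.0 → 1.33): reflection off a higher-index medium gives a half-wave phase shift.
Ray reflecting at the bottom interface goes from n = 1.33 toward n = 1.0: no phase shift.
Net: one phase inversion between the two reflected rays.
With one net inversion, constructive interference in reflection requires 2 n t = (m + ½) λ.
λ = 2 n t / (m + ½) = 3179 / (m + ½) nm.
m=3: 908 nm (IR); m=4: 706 nm (visible); m=5: 578 nm (visible); m=6: 489 nm (visible); m=7: 424 nm (visible); m=8: 374 nm (UV).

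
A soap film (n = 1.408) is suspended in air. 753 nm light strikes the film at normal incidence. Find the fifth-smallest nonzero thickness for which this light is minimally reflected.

Top surface (1.0 → 1.408): reflection off a higher-index medium gives a half-wave phase shift.
Bottom surface (1.408 → 1.0): reflection off a lower-index medium gives no phase shift.
Net: one phase inversion between the two reflected rays.
For weak reflection here: 2 n t = m λ.
The fifth-smallest nonzero thickness corresponds to m = 5: t = m λ / (2 n) = 5.00 × 753 / (2 × 1.408) = 1337 nm.

1337 nm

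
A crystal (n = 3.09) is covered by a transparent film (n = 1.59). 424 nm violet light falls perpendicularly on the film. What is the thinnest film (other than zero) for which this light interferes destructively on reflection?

At the upper boundary (n = 1.0 to n = 1.59) the reflected ray undergoes a half-wave phase shift.
At the lower boundary (n = 1.59 to n = 3.09) the reflected ray undergoes a half-wave phase shift.
Zero or two π shifts → no net half-wave offset.
So the condition for destructive reflection is 2 n t = (m + ½) λ.
Minimum at m = 0: t = λ / (4 n) = 424 / (4 × 1.59) = 66.7 nm.

66.7 nm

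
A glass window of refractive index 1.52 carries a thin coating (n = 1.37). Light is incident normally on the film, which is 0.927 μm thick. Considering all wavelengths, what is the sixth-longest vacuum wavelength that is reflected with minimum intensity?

462 nm

Ray reflecting at the top interface goes from n = 1.0 toward n = 1.37: a half-wave phase shift.
Bottom surface (1.37 → 1.52): reflection off a higher-index medium gives a half-wave phase shift.
The two reflections carry the same phase change, so no net offset.
So the condition for destructive reflection is 2 n t = (m + ½) λ.
λ = 2 n t / (m + ½). The sixth-longest wavelength is m = 5: λ = 2 × 1.37 × 927 / 5.50 = 462 nm.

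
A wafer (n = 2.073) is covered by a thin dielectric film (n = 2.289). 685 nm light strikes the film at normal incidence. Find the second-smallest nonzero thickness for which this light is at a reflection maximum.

224 nm

At the upper boundary (n = 1.0 to n = 2.289) the reflected ray undergoes a half-wave phase shift.
Ray reflecting at the bottom interface goes from n = 2.289 toward n = 2.073: no phase shift.
The two reflections differ by half a wavelength.
For strong reflection here: 2 n t = (m + ½) λ.
The second-smallest nonzero thickness corresponds to m = 1: t = (m + ½) λ / (2 n) = 1.50 × 685 / (2 × 2.289) = 224 nm.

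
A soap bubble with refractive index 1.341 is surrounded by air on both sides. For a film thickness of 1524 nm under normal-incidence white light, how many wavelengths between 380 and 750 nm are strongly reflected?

6

Ray reflecting at the top interface goes from n = 1.0 toward n = 1.341: a half-wave phase shift.
At the lower boundary (n = 1.341 to n = 1.0) the reflected ray undergoes no phase shift.
The two reflections differ by half a wavelength.
With one net inversion, constructive interference in reflection requires 2 n t = (m + ½) λ.
λ = 2 n t / (m + ½) = 4087 / (m + ½) nm.
m=4: 908 nm (IR); m=5: 743 nm (visible); m=6: 629 nm (visible); m=7: 545 nm (visible); m=8: 481 nm (visible); m=9: 430 nm (visible); m=10: 389 nm (visible); m=11: 355 nm (UV).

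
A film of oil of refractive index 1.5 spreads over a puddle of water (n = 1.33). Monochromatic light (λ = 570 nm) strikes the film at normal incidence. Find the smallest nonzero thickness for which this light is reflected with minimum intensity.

190 nm

At the upper boundary (n = 1.0 to n = 1.5) the reflected ray undergoes a half-wave phase shift.
Bottom surface (1.5 → 1.33): reflection off a lower-index medium gives no phase shift.
Exactly one π shift → a net half-wave offset.
So the condition for destructive reflection is 2 n t = m λ.
The smallest nonzero thickness corresponds to m = 1: t = m λ / (2 n) = 1.00 × 570 / (2 × 1.5) = 190 nm.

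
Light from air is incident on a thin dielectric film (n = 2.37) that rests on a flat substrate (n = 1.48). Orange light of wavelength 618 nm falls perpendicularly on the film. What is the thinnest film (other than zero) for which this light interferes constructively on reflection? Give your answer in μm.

Top surface (1.0 → 2.37): reflection off a higher-index medium gives a half-wave phase shift.
Ray reflecting at the bottom interface goes from n = 2.37 toward n = 1.48: no phase shift.
Net: one phase inversion between the two reflected rays.
So the condition for constructive reflection is 2 n t = (m + ½) λ.
Minimum at m = 0: t = λ / (4 n) = 618 / (4 × 2.37) = 65.2 nm.

0.0652 μm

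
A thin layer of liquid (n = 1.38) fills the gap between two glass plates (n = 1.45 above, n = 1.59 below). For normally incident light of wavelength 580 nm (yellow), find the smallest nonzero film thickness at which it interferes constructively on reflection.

Top surface (1.45 → 1.38): reflection off a lower-index medium gives no phase shift.
At the lower boundary (n = 1.38 to n = 1.59) the reflected ray undergoes a half-wave phase shift.
The two reflections differ by half a wavelength.
So the condition for constructive reflection is 2 n t = (m + ½) λ.
Minimum at m = 0: t = λ / (4 n) = 580 / (4 × 1.38) = 105 nm.

105 nm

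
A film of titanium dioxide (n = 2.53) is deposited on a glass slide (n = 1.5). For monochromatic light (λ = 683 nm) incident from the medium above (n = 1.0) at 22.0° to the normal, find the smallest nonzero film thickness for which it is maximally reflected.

68.2 nm

Top surface (1.0 → 2.53): reflection off a higher-index medium gives a half-wave phase shift.
Ray reflecting at the bottom interface goes from n = 2.53 toward n = 1.5: no phase shift.
The two reflections differ by half a wavelength.
With one net inversion, constructive interference in reflection requires 2 n t cos θ_r = (m + ½) λ.
Snell's law: 1.0 sin 22.0° = 2.53 sin θ_r → sin θ_r = 0.148, cos θ_r = 0.989.
Minimum at m = 0: t = λ / (4 n cos θ_r) = 683 / (4 × 2.53 × 0.989) = 68.2 nm.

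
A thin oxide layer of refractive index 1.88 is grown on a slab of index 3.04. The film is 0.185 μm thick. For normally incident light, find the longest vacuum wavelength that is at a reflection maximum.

696 nm

Top surface (1.0 → 1.88): reflection off a higher-index medium gives a half-wave phase shift.
At the lower boundary (n = 1.88 to n = 3.04) the reflected ray undergoes a half-wave phase shift.
Net: no relative phase inversion (both shifts match).
For maximum reflection here: 2 n t = m λ.
λ = 2 n t / m. The longest wavelength is m = 1: λ = 2 × 1.88 × 185 / 1.00 = 696 nm.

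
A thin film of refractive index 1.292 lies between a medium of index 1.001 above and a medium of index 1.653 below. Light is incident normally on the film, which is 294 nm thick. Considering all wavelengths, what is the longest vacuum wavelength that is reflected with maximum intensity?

760 nm

Ray reflecting at the top interface goes from n = 1.001 toward n = 1.292: a half-wave phase shift.
Bottom surface (1.292 → 1.653): reflection off a higher-index medium gives a half-wave phase shift.
Zero or two π shifts → no net half-wave offset.
So the condition for constructive reflection is 2 n t = m λ.
λ = 2 n t / m. The longest wavelength is m = 1: λ = 2 × 1.292 × 294 / 1.00 = 760 nm.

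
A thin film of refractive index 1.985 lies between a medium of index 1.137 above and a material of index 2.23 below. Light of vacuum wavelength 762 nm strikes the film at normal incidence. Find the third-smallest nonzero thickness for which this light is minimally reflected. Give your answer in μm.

Ray reflecting at the top interface goes from n = 1.137 toward n = 1.985: a half-wave phase shift.
Ray reflecting at the bottom interface goes from n = 1.985 toward n = 2.23: a half-wave phase shift.
The two reflections carry the same phase change, so no net offset.
With no net inversion, destructive interference in reflection requires 2 n t = (m + ½) λ.
The third-smallest nonzero thickness corresponds to m = 2: t = (m + ½) λ / (2 n) = 2.50 × 762 / (2 × 1.985) = 480 nm.

0.480 μm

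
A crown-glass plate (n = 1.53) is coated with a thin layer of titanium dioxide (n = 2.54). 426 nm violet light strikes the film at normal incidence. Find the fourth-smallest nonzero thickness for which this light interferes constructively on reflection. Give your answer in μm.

Top surface (1.0 → 2.54): reflection off a higher-index medium gives a half-wave phase shift.
Bottom surface (2.54 → 1.53): reflection off a lower-index medium gives no phase shift.
Exactly one π shift → a net half-wave offset.
With one net inversion, constructive interference in reflection requires 2 n t = (m + ½) λ.
The fourth-smallest nonzero thickness corresponds to m = 3: t = (m + ½) λ / (2 n) = 3.50 × 426 / (2 × 2.54) = 294 nm.

0.294 μm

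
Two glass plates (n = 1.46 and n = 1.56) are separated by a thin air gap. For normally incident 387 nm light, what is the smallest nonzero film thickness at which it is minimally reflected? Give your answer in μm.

Ray reflecting at the top interface goes from n = 1.46 toward n = 1.0: no phase shift.
Bottom surface (1.0 → 1.56): reflection off a higher-index medium gives a half-wave phase shift.
Net: one phase inversion between the two reflected rays.
For weak reflection here: 2 n t = m λ.
The smallest nonzero thickness corresponds to m = 1: t = m λ / (2 n) = 1.00 × 387 / (2 × 1.0) = 194 nm.

0.194 μm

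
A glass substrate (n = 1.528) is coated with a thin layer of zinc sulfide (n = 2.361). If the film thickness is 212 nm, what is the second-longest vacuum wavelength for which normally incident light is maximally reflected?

At the upper boundary (n = 1.0 to n = 2.361) the reflected ray undergoes a half-wave phase shift.
Bottom surface (2.361 → 1.528): reflection off a lower-index medium gives no phase shift.
Net: one phase inversion between the two reflected rays.
For maximum reflection here: 2 n t = (m + ½) λ.
λ = 2 n t / (m + ½). The second-longest wavelength is m = 1: λ = 2 × 2.361 × 212 / 1.50 = 667 nm.

667 nm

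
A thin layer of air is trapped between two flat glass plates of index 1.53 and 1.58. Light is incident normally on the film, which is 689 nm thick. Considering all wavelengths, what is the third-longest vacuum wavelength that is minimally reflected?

Ray reflecting at the top interface goes from n = 1.53 toward n = 1.0: no phase shift.
Ray reflecting at the bottom interface goes from n = 1.0 toward n = 1.58: a half-wave phase shift.
Exactly one π shift → a net half-wave offset.
With one net inversion, destructive interference in reflection requires 2 n t = m λ.
λ = 2 n t / m. The third-longest wavelength is m = 3: λ = 2 × 1.0 × 689 / 3.00 = 459 nm.

459 nm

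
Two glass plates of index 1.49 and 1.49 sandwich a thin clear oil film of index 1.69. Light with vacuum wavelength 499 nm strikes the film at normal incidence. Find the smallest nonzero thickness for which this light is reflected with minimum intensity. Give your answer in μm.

At the upper boundary (n = 1.49 to n = 1.69) the reflected ray undergoes a half-wave phase shift.
Ray reflecting at the bottom interface goes from n = 1.69 toward n = 1.49: no phase shift.
The two reflections differ by half a wavelength.
With one net inversion, destructive interference in reflection requires 2 n t = m λ.
The smallest nonzero thickness corresponds to m = 1: t = m λ / (2 n) = 1.00 × 499 / (2 × 1.69) = 148 nm.

0.148 μm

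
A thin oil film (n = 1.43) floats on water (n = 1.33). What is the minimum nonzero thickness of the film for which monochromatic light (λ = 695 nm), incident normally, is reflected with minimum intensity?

243 nm

Ray reflecting at the top interface goes from n = 1.0 toward n = 1.43: a half-wave phase shift.
At the lower boundary (n = 1.43 to n = 1.33) the reflected ray undergoes no phase shift.
The two reflections differ by half a wavelength.
So the condition for destructive reflection is 2 n t = m λ.
Minimum nonzero at m = 1: t = λ / (2 n) = 695 / (2 × 1.43) = 243 nm.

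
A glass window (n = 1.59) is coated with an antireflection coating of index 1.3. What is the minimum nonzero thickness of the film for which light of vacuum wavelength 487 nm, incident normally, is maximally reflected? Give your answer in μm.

0.187 μm

Ray reflecting at the top interface goes from n = 1.0 toward n = 1.3: a half-wave phase shift.
Bottom surface (1.3 → 1.59): reflection off a higher-index medium gives a half-wave phase shift.
Zero or two π shifts → no net half-wave offset.
With no net inversion, constructive interference in reflection requires 2 n t = m λ.
Minimum nonzero at m = 1: t = λ / (2 n) = 487 / (2 × 1.3) = 187 nm.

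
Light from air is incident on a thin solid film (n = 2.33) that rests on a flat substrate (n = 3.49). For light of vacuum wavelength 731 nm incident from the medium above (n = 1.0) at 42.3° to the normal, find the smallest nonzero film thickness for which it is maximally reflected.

164 nm

Ray reflecting at the top interface goes from n = 1.0 toward n = 2.33: a half-wave phase shift.
Bottom surface (2.33 → 3.49): reflection off a higher-index medium gives a half-wave phase shift.
Net: no relative phase inversion (both shifts match).
For strong reflection here: 2 n t cos θ_r = m λ.
Snell's law: 1.0 sin 42.3° = 2.33 sin θ_r → sin θ_r = 0.289, cos θ_r = 0.957.
Minimum nonzero at m = 1: t = λ / (2 n cos θ_r) = 731 / (2 × 2.33 × 0.957) = 164 nm.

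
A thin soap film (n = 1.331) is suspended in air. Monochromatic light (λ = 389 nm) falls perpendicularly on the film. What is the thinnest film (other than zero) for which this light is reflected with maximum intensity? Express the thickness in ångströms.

731 Å

Top surface (1.0 → 1.331): reflection off a higher-index medium gives a half-wave phase shift.
Ray reflecting at the bottom interface goes from n = 1.331 toward n = 1.0: no phase shift.
The two reflections differ by half a wavelength.
So the condition for constructive reflection is 2 n t = (m + ½) λ.
Minimum at m = 0: t = λ / (4 n) = 389 / (4 × 1.331) = 73.1 nm.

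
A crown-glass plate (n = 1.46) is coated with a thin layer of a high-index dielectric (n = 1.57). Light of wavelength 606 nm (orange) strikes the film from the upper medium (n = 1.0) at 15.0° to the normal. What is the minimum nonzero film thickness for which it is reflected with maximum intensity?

97.8 nm

Top surface (1.0 → 1.57): reflection off a higher-index medium gives a half-wave phase shift.
Ray reflecting at the bottom interface goes from n = 1.57 toward n = 1.46: no phase shift.
Exactly one π shift → a net half-wave offset.
For strong reflection here: 2 n t cos θ_r = (m + ½) λ.
Snell's law: 1.0 sin 15.0° = 1.57 sin θ_r → sin θ_r = 0.165, cos θ_r = 0.986.
Minimum at m = 0: t = λ / (4 n cos θ_r) = 606 / (4 × 1.57 × 0.986) = 97.8 nm.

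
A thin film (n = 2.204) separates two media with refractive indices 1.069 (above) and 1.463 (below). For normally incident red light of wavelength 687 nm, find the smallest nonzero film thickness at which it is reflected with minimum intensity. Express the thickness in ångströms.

Ray reflecting at the top interface goes from n = 1.069 toward n = 2.204: a half-wave phase shift.
Ray reflecting at the bottom interface goes from n = 2.204 toward n = 1.463: no phase shift.
Net: one phase inversion between the two reflected rays.
So the condition for destructive reflection is 2 n t = m λ.
Minimum nonzero at m = 1: t = λ / (2 n) = 687 / (2 × 2.204) = 156 nm.

1559 Å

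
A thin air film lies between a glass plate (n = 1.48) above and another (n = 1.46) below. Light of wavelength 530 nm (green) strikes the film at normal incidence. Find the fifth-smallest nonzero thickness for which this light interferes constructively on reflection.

1193 nm

At the upper boundary (n = 1.48 to n = 1.0) the reflected ray undergoes no phase shift.
At the lower boundary (n = 1.0 to n = 1.46) the reflected ray undergoes a half-wave phase shift.
Net: one phase inversion between the two reflected rays.
So the condition for constructive reflection is 2 n t = (m + ½) λ.
The fifth-smallest nonzero thickness corresponds to m = 4: t = (m + ½) λ / (2 n) = 4.50 × 530 / (2 × 1.0) = 1193 nm.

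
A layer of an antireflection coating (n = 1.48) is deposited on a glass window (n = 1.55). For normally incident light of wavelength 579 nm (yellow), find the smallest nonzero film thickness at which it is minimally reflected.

97.8 nm

Top surface (1.0 → 1.48): reflection off a higher-index medium gives a half-wave phase shift.
At the lower boundary (n = 1.48 to n = 1.55) the reflected ray undergoes a half-wave phase shift.
Zero or two π shifts → no net half-wave offset.
With no net inversion, destructive interference in reflection requires 2 n t = (m + ½) λ.
Minimum at m = 0: t = λ / (4 n) = 579 / (4 × 1.48) = 97.8 nm.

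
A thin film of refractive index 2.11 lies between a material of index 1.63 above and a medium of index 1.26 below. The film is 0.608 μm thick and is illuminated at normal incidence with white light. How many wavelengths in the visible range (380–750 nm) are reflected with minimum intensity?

3

Top surface (1.63 → 2.11): reflection off a higher-index medium gives a half-wave phase shift.
Ray reflecting at the bottom interface goes from n = 2.11 toward n = 1.26: no phase shift.
The two reflections differ by half a wavelength.
So the condition for destructive reflection is 2 n t = m λ.
λ = 2 n t / m = 2566 / m nm.
m=3: 855 nm (IR); m=4: 641 nm (visible); m=5: 513 nm (visible); m=6: 428 nm (visible); m=7: 367 nm (UV).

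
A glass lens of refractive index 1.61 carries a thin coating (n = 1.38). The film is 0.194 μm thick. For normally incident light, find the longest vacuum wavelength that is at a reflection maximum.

At the upper boundary (n = 1.0 to n = 1.38) the reflected ray undergoes a half-wave phase shift.
Bottom surface (1.38 → 1.61): reflection off a higher-index medium gives a half-wave phase shift.
Net: no relative phase inversion (both shifts match).
So the condition for constructive reflection is 2 n t = m λ.
λ = 2 n t / m. The longest wavelength is m = 1: λ = 2 × 1.38 × 194 / 1.00 = 535 nm.

535 nm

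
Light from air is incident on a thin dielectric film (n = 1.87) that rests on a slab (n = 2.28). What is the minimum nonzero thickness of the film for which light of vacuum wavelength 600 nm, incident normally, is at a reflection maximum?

160 nm

Top surface (1.0 → 1.87): reflection off a higher-index medium gives a half-wave phase shift.
At the lower boundary (n = 1.87 to n = 2.28) the reflected ray undergoes a half-wave phase shift.
Zero or two π shifts → no net half-wave offset.
So the condition for constructive reflection is 2 n t = m λ.
Minimum nonzero at m = 1: t = λ / (2 n) = 600 / (2 × 1.87) = 160 nm.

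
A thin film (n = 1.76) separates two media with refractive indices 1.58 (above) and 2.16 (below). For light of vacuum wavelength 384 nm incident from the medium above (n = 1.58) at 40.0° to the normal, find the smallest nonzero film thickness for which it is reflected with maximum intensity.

134 nm

At the upper boundary (n = 1.58 to n = 1.76) the reflected ray undergoes a half-wave phase shift.
At the lower boundary (n = 1.76 to n = 2.16) the reflected ray undergoes a half-wave phase shift.
The two reflections carry the same phase change, so no net offset.
With no net inversion, constructive interference in reflection requires 2 n t cos θ_r = m λ.
Snell's law: 1.58 sin 40.0° = 1.76 sin θ_r → sin θ_r = 0.577, cos θ_r = 0.817.
Minimum nonzero at m = 1: t = λ / (2 n cos θ_r) = 384 / (2 × 1.76 × 0.817) = 134 nm.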